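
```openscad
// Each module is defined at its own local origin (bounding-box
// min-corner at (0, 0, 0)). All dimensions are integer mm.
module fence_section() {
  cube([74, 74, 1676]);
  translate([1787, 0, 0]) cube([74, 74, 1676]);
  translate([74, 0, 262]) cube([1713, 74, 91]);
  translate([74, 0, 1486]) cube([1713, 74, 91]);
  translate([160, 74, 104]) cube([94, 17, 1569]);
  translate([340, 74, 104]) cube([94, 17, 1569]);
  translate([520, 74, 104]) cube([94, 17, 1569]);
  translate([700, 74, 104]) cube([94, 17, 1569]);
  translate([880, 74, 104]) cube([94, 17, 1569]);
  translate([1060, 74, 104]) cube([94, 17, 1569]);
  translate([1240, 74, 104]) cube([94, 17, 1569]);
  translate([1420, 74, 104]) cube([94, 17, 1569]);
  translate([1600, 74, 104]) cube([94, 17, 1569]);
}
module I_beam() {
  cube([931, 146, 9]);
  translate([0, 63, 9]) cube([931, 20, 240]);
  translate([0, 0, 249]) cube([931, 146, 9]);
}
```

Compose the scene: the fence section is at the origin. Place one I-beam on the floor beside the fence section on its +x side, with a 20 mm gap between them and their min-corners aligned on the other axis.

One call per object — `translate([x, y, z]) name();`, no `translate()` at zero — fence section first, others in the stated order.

fence_section();
translate([1881, 0, 0]) I_beam();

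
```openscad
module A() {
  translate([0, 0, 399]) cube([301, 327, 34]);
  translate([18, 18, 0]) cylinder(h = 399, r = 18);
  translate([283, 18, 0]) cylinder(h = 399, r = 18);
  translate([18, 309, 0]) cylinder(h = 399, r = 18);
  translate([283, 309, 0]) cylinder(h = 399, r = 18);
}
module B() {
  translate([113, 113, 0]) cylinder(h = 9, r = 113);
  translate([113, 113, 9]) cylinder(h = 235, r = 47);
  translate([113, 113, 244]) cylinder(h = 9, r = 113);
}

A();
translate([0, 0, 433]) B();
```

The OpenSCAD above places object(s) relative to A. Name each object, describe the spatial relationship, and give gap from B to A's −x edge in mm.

The spool's min-x is at 0; the stool's min-x is 0; gap = 0 mm.

A is a stool. B is a spool. The spool is on top of the stool. The gap from the spool to the stool's −x edge is 0 mm.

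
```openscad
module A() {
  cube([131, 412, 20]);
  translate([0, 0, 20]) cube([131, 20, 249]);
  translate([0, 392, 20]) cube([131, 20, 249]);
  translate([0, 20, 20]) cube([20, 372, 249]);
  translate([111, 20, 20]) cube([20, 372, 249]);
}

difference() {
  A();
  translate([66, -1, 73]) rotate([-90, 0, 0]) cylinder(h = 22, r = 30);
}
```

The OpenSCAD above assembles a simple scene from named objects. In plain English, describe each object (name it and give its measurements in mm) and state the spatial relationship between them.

A is an open storage box with external size 131×412×269 mm and wall thickness 20 mm (the base is also 20 mm thick). The base covers the whole footprint; the four walls stand on the base, with the y-facing walls full-width and the x-facing walls fitting between their inner faces.

The open box has a circular hole of radius 30 mm through its front wall, centred at (x = 66, z = 73).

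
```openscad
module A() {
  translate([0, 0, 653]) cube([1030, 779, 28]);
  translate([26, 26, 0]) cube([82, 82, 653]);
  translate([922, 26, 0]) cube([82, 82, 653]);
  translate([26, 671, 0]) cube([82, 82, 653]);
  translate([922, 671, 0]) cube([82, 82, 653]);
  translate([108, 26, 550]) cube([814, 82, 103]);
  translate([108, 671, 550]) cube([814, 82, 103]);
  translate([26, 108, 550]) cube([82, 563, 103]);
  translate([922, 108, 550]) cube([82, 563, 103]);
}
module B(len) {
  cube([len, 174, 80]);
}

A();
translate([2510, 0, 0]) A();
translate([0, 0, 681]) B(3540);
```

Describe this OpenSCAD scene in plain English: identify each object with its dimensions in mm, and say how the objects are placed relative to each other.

A is a table with a 1030×779 mm rectangular top, 28 mm thick, top surface at z = 681 mm, supported by four 82×82 mm square legs, each inset 26 mm from the nearest pair of top edges, running from the floor. Four apron rails, 82 mm thick and 103 mm tall, run between adjacent legs with their top edges flush with the underside of the top and their outer faces flush with the legs' outer faces.

B is a rectangular beam 3540 mm long (x), 174 mm deep (y), 80 mm thick (z).

The beam spans the tops of two tables placed 1480 mm apart, resting at z = 681 mm.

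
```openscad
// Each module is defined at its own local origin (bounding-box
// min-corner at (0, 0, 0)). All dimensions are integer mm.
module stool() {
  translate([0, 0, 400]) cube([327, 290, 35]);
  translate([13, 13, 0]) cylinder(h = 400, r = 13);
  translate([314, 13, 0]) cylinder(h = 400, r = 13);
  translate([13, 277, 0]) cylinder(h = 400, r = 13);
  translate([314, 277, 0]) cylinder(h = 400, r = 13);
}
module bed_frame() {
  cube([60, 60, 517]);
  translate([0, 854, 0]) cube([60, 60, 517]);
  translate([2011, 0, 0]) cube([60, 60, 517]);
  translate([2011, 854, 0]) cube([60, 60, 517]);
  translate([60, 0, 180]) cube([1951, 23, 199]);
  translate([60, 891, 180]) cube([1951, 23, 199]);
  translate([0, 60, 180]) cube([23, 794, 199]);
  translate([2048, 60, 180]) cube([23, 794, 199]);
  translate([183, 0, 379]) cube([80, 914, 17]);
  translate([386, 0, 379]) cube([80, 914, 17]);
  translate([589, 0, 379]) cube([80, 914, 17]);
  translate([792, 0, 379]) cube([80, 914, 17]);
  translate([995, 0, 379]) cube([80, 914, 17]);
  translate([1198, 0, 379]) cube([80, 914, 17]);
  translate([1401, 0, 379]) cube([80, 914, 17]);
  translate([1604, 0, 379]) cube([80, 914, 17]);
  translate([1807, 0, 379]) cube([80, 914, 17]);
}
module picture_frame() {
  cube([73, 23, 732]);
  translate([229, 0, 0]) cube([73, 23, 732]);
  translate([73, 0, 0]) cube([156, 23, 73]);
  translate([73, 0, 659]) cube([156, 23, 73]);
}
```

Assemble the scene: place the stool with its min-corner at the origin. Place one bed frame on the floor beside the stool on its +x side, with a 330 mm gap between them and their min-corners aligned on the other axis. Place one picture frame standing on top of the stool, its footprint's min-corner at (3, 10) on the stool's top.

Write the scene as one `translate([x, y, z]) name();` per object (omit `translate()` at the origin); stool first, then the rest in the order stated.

stool();
translate([657, 0, 0]) bed_frame();
translate([3, 10, 435]) picture_frame();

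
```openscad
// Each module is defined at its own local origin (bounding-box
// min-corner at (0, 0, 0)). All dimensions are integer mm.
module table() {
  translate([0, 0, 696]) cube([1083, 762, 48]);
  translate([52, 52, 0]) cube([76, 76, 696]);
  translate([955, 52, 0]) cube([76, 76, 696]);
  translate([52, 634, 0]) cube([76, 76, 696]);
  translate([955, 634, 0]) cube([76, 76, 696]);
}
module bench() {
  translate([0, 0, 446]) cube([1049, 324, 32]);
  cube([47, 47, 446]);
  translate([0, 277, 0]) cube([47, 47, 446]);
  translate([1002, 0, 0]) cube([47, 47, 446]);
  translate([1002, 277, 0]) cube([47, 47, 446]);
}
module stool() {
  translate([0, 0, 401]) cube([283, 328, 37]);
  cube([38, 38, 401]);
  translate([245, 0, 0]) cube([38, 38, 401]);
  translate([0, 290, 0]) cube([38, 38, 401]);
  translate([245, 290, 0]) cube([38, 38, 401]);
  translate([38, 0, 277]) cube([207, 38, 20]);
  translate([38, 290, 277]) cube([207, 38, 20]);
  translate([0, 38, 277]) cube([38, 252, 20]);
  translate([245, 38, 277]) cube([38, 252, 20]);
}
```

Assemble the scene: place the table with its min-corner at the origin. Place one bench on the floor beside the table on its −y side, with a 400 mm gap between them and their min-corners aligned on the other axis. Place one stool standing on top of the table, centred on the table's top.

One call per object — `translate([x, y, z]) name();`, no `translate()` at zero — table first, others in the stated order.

table();
translate([0, -724, 0]) bench();
translate([400, 217, 744]) stool();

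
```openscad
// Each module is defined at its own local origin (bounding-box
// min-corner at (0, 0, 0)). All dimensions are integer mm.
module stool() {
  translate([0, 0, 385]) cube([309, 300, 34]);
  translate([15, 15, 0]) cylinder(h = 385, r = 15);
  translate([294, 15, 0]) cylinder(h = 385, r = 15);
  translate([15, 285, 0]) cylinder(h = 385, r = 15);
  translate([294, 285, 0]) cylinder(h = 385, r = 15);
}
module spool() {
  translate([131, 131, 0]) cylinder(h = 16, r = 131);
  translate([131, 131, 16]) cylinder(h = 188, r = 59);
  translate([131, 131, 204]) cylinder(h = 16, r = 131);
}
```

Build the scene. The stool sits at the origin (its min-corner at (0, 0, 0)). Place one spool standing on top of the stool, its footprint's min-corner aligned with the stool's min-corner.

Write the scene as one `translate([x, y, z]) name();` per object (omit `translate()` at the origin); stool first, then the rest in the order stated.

stool();
translate([0, 0, 419]) spool();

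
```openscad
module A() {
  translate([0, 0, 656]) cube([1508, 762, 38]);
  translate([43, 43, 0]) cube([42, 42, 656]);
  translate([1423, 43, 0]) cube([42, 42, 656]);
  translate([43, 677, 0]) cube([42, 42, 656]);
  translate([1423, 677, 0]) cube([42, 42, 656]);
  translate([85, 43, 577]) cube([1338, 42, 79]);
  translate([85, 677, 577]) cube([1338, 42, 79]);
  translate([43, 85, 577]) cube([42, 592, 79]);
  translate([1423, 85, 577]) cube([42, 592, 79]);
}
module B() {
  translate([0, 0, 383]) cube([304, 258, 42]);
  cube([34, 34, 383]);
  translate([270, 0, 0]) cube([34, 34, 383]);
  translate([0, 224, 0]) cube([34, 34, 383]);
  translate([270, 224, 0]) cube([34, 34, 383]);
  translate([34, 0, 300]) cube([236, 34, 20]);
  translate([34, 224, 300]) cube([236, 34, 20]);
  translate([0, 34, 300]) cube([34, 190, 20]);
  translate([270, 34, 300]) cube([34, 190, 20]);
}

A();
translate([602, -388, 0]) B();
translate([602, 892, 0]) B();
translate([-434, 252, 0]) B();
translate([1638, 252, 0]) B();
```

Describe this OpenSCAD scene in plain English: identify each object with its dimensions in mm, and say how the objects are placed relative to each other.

A is a rectangular dining table. The top is 1508×762×38 mm with its upper surface at z = 694 mm. It stands on four 42×42 mm square legs, each inset 43 mm from the nearest pair of top edges, running from the floor to the underside of the top. Four apron rails, 42 mm thick and 79 mm tall, run between adjacent legs with their top edges flush with the underside of the top and their outer faces flush with the legs' outer faces.

B is a four-legged stool. The seat is 304×258 mm, 42 mm thick, top at z = 425 mm. It stands on four square legs, each 34×34 mm in cross-section, from z = 0 to the seat underside, each flush with a corner of the seat. Four stretchers, 34 mm wide and 20 mm tall, connect adjacent legs with their undersides at z = 300 mm, each running between the inner faces of the legs it joins and aligned with the legs' outer faces on the other axis.

Four stools sit around the table at the −y, +y, −x, +x sides.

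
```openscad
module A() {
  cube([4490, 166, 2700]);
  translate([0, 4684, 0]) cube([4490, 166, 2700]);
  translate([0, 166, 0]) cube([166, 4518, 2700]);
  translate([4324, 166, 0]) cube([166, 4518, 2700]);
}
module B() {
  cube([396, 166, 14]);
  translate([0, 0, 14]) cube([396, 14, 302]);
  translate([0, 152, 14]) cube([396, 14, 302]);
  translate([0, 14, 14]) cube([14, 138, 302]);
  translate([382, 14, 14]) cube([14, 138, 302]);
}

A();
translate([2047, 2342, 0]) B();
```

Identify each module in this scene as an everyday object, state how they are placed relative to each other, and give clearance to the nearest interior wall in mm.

Clearances: x = 1881, y = 2176; minimum 1881 mm.

A is a house frame. B is an open box. The open box sits inside the house frame, centred. The clearance to the nearest interior wall is 1881 mm.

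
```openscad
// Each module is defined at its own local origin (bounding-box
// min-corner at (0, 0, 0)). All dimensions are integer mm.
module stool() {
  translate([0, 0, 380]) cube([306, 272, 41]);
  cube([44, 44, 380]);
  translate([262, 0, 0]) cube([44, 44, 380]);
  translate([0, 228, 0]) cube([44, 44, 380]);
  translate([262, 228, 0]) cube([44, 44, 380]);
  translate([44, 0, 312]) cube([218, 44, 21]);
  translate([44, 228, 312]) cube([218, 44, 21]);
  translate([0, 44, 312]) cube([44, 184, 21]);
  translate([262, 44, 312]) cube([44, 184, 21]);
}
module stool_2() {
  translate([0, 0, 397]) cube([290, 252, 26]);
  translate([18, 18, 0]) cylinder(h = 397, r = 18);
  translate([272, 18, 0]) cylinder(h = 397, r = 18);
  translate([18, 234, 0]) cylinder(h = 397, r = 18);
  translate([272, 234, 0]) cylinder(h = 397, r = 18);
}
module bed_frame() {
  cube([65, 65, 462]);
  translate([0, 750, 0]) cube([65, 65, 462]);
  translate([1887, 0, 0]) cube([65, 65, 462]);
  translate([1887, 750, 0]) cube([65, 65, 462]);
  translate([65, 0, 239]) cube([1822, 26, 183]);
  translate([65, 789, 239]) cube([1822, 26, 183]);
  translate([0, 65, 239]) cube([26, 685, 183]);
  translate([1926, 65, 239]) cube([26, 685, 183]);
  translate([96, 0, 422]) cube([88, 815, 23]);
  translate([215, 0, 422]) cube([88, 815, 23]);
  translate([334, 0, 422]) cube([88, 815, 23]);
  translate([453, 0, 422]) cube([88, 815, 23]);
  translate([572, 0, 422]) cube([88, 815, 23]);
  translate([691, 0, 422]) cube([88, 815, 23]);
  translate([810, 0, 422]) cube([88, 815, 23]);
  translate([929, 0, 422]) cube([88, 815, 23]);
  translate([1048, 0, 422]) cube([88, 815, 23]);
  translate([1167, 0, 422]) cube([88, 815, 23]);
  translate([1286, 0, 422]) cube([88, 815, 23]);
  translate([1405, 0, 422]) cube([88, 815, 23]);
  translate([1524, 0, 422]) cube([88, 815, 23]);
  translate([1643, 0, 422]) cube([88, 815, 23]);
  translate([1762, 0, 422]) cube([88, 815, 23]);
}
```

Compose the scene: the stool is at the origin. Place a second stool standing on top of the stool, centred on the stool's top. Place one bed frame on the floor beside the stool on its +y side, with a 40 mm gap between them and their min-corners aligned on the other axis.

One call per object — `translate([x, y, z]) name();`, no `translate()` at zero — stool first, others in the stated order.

stool();
translate([8, 10, 421]) stool_2();
translate([0, 312, 0]) bed_frame();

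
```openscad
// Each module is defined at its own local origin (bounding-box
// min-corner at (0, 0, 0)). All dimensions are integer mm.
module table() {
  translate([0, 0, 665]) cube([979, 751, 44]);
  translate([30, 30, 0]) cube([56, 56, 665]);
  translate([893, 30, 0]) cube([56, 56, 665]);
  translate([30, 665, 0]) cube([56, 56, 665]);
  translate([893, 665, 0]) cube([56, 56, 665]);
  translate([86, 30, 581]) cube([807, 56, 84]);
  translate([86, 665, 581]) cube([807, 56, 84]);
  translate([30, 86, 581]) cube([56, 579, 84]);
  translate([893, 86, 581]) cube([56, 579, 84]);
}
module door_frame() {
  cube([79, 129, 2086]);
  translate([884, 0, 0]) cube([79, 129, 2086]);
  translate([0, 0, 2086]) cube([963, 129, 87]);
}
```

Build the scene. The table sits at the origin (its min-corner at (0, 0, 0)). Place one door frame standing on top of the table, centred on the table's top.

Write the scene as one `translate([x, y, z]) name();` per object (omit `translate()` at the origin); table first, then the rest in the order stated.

table();
translate([8, 311, 709]) door_frame();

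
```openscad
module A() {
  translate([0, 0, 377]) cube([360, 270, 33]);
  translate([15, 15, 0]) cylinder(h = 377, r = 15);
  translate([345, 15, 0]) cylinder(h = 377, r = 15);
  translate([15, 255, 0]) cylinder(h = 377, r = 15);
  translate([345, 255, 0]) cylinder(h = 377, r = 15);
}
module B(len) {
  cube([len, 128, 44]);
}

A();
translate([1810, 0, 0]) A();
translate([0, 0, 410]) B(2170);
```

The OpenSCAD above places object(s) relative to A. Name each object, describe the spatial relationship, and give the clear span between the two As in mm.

Second stool starts at x = 1810; first ends at x = 360; clear span = 1810 − 360 = 1450 mm.

A is a stool. B is a beam. A beam spans the tops of two stools. The clear span between the two stools is 1450 mm.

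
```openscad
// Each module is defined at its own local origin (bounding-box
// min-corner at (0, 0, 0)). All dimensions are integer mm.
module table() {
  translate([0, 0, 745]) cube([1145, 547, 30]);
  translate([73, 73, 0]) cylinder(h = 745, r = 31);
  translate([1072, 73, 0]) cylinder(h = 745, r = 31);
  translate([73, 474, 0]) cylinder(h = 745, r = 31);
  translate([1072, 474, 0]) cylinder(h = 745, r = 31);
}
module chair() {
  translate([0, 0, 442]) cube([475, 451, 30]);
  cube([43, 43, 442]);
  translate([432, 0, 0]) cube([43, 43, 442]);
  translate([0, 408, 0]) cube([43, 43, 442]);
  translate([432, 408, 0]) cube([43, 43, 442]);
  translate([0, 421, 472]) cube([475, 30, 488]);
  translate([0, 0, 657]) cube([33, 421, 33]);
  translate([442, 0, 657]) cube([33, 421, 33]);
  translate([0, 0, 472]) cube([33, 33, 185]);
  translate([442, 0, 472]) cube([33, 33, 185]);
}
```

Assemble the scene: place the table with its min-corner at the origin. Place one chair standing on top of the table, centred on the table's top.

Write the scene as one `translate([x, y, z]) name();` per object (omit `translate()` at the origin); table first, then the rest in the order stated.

table();
translate([335, 48, 775]) chair();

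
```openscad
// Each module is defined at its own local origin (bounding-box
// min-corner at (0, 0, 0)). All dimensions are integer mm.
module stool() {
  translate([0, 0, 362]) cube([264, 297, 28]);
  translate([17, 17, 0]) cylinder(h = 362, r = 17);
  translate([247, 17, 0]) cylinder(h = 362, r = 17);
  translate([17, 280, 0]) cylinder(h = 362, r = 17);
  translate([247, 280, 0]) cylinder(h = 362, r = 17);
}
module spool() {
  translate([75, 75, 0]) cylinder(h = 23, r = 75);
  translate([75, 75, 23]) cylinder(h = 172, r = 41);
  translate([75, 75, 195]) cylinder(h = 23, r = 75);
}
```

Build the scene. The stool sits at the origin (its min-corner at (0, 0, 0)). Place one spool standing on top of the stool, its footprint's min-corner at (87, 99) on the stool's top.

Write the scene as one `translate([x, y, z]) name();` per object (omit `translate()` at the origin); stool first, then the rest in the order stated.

stool();
translate([87, 99, 390]) spool();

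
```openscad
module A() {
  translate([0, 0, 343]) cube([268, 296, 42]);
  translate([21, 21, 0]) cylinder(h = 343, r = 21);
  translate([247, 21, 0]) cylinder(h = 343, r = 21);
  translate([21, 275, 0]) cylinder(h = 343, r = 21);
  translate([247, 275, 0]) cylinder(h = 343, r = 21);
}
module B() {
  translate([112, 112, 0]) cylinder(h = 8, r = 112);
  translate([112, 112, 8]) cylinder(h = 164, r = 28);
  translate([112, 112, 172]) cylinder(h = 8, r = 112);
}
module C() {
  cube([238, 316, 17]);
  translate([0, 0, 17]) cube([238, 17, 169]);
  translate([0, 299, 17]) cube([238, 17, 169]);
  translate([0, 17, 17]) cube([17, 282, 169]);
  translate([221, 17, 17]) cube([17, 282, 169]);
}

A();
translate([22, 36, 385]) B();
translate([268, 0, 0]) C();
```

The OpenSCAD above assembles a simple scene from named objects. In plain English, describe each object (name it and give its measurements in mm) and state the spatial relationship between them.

A is a four-legged stool. The seat is a 268×296×42 mm slab whose top surface is at z = 385 mm; four round legs, each 42 mm in diameter, run from the floor (z = 0) to the underside of the seat, each leg's axis is inset half a diameter from the nearest pair of seat edges (so the leg's bounding box is flush with the corner).

B is a spool: two coaxial disc flanges of radius 112 mm and thickness 8 mm, joined by a core cylinder of radius 28 mm and height 164 mm. The lower flange rests on z = 0 and the three cylinders share a vertical axis.

C is an open storage box with external size 238×316×186 mm and wall thickness 17 mm (the base is also 17 mm thick). The base covers the whole footprint; the four walls stand on the base, with the y-facing walls full-width and the x-facing walls fitting between their inner faces.

The spool is on top of the stool, centred. The open box is against the stool's +x side, with their −y faces flush.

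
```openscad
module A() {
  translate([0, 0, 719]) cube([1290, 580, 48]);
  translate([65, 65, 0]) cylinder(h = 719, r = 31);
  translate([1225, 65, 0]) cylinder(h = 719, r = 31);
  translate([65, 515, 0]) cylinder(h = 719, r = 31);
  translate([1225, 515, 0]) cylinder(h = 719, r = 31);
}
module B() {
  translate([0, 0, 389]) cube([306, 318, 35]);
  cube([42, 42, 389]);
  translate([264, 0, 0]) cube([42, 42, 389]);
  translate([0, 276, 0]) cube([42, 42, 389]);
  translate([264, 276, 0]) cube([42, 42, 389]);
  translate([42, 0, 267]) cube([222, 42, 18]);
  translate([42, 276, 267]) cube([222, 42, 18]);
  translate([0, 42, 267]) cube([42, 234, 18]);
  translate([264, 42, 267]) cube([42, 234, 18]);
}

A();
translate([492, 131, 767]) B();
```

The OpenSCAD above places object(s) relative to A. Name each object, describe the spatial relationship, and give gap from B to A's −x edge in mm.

The stool's min-x is at 492; the table's min-x is 0; gap = 492 mm.

A is a table. B is a stool. The stool is on top of the table, centred. The gap from the stool to the table's −x edge is 492 mm.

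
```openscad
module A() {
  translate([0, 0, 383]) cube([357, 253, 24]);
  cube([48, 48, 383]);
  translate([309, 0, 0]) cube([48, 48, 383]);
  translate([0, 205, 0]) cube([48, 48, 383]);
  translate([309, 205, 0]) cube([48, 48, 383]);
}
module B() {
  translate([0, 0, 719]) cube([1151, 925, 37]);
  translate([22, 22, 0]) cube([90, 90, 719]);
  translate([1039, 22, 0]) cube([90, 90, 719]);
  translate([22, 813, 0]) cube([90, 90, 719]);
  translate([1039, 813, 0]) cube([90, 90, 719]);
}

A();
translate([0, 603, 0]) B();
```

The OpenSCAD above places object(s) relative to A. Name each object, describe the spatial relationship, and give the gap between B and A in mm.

A is a stool. B is a table. The table is on the floor beside the stool on its +y side. The gap between the table and the stool is 350 mm.

The table's nearest face is 350 mm from the stool's +y face.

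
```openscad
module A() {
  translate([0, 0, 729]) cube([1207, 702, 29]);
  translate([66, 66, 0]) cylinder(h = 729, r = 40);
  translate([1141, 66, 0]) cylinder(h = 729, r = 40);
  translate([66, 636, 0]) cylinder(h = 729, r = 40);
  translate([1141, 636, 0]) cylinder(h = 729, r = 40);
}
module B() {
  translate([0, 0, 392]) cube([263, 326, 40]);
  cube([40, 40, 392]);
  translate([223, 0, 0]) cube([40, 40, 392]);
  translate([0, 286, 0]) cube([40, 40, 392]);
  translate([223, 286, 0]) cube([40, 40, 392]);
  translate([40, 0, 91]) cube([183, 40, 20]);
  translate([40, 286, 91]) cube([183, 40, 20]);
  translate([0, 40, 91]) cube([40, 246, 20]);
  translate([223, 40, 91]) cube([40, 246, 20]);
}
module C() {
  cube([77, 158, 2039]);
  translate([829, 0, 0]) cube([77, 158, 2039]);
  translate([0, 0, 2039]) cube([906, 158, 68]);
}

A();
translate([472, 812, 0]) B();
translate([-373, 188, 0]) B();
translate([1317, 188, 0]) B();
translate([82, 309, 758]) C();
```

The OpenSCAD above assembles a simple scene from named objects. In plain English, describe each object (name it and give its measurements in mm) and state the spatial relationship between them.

A is a table with a 1207×702 mm rectangular top, 29 mm thick, top surface at z = 758 mm, supported by four round legs of 80 mm diameter, each leg's bounding box inset 26 mm from the nearest pair of top edges, running from the floor.

B is a four-legged stool. The seat is a 263×326×40 mm slab whose top surface is at z = 432 mm; four square legs, each 40×40 mm in cross-section, run from the floor (z = 0) to the underside of the seat, each flush with a corner of the seat. Four stretchers, 40 mm wide and 20 mm tall, connect adjacent legs with their undersides at z = 91 mm, each running between the inner faces of the legs it joins and aligned with the legs' outer faces on the other axis.

C is a rectangular door frame: two vertical jambs of 77×158 mm section, 2039 mm tall, with a clear opening 752 mm wide between their inner faces. A header 68 mm tall and 158 mm deep lies on top of the jambs and spans the full outside width.

Three stools sit around the table at the +y, −x, +x sides. The door frame is on top of the table.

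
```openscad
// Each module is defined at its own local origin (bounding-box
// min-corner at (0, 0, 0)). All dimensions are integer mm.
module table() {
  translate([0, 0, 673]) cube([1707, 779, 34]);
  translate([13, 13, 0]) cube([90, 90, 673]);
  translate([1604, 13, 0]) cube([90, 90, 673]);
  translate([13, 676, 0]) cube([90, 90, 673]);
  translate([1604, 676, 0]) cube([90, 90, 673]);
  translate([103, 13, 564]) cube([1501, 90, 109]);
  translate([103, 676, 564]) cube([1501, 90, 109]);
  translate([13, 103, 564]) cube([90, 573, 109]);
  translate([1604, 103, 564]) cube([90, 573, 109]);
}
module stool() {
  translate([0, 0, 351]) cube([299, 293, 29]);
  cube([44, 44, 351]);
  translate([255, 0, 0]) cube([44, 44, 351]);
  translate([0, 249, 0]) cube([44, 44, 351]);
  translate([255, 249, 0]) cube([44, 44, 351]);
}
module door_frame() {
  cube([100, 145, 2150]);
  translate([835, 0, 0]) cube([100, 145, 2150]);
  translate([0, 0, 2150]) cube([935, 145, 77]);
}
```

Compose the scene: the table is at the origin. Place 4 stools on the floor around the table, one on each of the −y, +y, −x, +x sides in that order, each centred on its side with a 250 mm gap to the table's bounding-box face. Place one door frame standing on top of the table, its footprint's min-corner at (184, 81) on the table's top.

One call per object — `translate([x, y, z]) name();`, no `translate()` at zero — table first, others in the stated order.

table();
translate([704, -543, 0]) stool();
translate([704, 1029, 0]) stool();
translate([-549, 243, 0]) stool();
translate([1957, 243, 0]) stool();
translate([184, 81, 707]) door_frame();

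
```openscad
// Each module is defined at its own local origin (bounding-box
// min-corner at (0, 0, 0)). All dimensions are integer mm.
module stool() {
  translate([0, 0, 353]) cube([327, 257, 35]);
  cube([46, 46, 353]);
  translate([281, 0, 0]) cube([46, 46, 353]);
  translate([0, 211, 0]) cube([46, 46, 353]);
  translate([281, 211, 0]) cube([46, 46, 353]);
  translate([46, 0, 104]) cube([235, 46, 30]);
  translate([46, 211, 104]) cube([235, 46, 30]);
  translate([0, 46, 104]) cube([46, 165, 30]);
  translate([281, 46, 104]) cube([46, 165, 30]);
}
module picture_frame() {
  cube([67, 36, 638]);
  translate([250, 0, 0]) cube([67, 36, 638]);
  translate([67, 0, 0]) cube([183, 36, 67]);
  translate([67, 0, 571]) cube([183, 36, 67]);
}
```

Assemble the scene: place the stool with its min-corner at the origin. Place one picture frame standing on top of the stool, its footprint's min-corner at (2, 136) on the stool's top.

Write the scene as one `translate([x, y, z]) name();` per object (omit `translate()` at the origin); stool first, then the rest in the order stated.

stool();
translate([2, 136, 388]) picture_frame();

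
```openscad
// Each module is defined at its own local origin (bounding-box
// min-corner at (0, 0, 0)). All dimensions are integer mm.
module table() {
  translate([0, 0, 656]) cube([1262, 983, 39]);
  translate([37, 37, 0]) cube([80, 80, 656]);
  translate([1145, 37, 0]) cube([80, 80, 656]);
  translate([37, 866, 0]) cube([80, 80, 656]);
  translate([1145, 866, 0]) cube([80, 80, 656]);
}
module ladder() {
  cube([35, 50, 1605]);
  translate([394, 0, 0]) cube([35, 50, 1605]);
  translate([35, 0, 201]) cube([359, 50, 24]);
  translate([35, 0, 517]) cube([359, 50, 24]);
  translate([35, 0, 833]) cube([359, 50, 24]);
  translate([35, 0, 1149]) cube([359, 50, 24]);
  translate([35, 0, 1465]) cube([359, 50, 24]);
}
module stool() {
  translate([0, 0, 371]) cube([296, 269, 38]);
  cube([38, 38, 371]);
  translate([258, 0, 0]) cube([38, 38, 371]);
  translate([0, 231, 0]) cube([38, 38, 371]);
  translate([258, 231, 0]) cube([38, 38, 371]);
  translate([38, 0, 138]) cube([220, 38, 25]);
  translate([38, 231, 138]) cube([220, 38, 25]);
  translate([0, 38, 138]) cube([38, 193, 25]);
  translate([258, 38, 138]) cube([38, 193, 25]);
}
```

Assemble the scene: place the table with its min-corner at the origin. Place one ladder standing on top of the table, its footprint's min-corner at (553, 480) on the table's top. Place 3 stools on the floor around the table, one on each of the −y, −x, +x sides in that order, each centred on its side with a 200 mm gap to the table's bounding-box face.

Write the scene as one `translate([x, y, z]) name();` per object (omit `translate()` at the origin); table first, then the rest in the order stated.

table();
translate([553, 480, 695]) ladder();
translate([483, -469, 0]) stool();
translate([-496, 357, 0]) stool();
translate([1462, 357, 0]) stool();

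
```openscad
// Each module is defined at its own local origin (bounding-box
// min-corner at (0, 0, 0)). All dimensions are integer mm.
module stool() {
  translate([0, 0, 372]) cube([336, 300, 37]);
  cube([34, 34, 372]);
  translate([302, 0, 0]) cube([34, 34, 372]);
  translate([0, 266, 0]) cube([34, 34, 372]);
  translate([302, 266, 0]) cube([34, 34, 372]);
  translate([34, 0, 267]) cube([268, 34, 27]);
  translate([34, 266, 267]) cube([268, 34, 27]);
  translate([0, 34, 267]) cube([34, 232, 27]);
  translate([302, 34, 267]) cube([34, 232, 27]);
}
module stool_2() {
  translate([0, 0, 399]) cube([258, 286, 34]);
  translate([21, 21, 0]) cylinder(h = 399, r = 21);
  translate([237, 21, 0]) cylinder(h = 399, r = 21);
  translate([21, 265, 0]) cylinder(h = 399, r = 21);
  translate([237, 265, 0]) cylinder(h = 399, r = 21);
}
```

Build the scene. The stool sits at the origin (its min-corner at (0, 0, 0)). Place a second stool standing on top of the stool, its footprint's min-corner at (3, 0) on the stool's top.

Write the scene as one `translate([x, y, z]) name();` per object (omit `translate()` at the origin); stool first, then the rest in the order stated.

stool();
translate([3, 0, 409]) stool_2();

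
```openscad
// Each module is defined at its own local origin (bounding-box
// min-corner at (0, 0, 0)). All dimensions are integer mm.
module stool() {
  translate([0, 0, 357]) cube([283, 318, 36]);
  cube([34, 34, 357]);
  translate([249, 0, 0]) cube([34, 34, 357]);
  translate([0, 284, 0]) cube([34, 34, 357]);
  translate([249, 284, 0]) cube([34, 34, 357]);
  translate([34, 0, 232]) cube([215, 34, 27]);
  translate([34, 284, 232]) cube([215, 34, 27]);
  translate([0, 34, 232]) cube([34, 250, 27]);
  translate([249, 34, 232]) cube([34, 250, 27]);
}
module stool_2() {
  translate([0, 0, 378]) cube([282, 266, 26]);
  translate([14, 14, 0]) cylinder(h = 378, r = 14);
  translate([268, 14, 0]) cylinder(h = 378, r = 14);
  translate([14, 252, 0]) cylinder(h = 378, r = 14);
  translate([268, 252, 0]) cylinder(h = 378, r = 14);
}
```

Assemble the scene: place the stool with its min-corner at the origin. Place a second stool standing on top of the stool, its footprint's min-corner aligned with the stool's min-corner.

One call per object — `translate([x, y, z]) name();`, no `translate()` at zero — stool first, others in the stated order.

stool();
translate([0, 0, 393]) stool_2();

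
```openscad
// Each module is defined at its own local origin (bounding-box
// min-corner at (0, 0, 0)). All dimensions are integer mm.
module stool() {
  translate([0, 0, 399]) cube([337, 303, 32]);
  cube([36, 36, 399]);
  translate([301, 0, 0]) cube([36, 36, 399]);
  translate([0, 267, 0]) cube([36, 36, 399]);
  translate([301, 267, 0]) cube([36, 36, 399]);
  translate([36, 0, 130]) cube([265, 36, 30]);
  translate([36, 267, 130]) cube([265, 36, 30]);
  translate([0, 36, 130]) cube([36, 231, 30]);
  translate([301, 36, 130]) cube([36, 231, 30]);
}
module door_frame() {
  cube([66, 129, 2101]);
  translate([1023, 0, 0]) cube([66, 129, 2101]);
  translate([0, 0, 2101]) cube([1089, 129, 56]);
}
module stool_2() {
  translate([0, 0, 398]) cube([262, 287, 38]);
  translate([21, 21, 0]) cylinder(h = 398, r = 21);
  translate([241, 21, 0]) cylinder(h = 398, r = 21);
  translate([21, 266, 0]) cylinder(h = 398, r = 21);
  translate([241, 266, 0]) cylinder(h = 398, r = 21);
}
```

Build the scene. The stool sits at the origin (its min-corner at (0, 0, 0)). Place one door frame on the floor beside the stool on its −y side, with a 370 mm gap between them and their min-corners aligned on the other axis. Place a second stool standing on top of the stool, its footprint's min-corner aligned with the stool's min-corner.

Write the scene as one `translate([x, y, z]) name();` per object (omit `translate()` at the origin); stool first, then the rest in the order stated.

stool();
translate([0, -499, 0]) door_frame();
translate([0, 0, 431]) stool_2();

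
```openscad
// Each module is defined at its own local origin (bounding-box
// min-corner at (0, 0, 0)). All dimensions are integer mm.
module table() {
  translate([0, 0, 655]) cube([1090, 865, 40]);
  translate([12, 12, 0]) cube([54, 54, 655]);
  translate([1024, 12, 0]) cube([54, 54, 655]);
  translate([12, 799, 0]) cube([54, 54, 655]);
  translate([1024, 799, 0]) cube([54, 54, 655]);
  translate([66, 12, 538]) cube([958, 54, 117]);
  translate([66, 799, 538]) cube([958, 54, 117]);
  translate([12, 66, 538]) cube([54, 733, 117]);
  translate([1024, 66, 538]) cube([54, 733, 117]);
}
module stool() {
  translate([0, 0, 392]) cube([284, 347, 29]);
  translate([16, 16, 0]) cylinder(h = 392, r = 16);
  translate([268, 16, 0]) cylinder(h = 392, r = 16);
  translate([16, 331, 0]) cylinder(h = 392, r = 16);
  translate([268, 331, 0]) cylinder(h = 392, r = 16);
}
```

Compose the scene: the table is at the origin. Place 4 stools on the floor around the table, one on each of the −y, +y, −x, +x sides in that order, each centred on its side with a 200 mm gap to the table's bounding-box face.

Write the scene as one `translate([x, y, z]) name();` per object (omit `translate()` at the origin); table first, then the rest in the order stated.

table();
translate([403, -547, 0]) stool();
translate([403, 1065, 0]) stool();
translate([-484, 259, 0]) stool();
translate([1290, 259, 0]) stool();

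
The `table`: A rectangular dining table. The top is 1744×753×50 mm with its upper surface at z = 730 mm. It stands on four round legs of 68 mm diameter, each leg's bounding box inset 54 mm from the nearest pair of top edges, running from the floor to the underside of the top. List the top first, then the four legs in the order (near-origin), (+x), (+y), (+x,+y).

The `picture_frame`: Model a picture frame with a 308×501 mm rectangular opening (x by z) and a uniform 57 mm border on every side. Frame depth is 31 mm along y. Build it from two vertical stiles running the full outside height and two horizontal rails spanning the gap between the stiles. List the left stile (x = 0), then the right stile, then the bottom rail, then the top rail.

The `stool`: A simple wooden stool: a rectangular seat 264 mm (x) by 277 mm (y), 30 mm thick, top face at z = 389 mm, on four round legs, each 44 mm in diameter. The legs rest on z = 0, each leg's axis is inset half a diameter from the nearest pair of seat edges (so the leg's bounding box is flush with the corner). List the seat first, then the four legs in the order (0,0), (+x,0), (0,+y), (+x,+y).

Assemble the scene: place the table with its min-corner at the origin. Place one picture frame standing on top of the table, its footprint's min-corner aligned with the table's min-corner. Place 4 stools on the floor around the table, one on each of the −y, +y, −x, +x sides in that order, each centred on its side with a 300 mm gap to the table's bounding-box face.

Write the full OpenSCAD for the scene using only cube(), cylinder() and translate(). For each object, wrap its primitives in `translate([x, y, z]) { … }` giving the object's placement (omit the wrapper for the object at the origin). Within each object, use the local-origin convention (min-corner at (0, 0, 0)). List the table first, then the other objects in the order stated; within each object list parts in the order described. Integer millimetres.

translate([0, 0, 680]) cube([1744, 753, 50]);
translate([88, 88, 0]) cylinder(h = 680, r = 34);
translate([1656, 88, 0]) cylinder(h = 680, r = 34);
translate([88, 665, 0]) cylinder(h = 680, r = 34);
translate([1656, 665, 0]) cylinder(h = 680, r = 34);
translate([0, 0, 730]) {
  cube([57, 31, 615]);
  translate([365, 0, 0]) cube([57, 31, 615]);
  translate([57, 0, 0]) cube([308, 31, 57]);
  translate([57, 0, 558]) cube([308, 31, 57]);
}
translate([740, -577, 0]) {
  translate([0, 0, 359]) cube([264, 277, 30]);
  translate([22, 22, 0]) cylinder(h = 359, r = 22);
  translate([242, 22, 0]) cylinder(h = 359, r = 22);
  translate([22, 255, 0]) cylinder(h = 359, r = 22);
  translate([242, 255, 0]) cylinder(h = 359, r = 22);
}
translate([740, 1053, 0]) {
  translate([0, 0, 359]) cube([264, 277, 30]);
  translate([22, 22, 0]) cylinder(h = 359, r = 22);
  translate([242, 22, 0]) cylinder(h = 359, r = 22);
  translate([22, 255, 0]) cylinder(h = 359, r = 22);
  translate([242, 255, 0]) cylinder(h = 359, r = 22);
}
translate([-564, 238, 0]) {
  translate([0, 0, 359]) cube([264, 277, 30]);
  translate([22, 22, 0]) cylinder(h = 359, r = 22);
  translate([242, 22, 0]) cylinder(h = 359, r = 22);
  translate([22, 255, 0]) cylinder(h = 359, r = 22);
  translate([242, 255, 0]) cylinder(h = 359, r = 22);
}
translate([2044, 238, 0]) {
  translate([0, 0, 359]) cube([264, 277, 30]);
  translate([22, 22, 0]) cylinder(h = 359, r = 22);
  translate([242, 22, 0]) cylinder(h = 359, r = 22);
  translate([22, 255, 0]) cylinder(h = 359, r = 22);
  translate([242, 255, 0]) cylinder(h = 359, r = 22);
}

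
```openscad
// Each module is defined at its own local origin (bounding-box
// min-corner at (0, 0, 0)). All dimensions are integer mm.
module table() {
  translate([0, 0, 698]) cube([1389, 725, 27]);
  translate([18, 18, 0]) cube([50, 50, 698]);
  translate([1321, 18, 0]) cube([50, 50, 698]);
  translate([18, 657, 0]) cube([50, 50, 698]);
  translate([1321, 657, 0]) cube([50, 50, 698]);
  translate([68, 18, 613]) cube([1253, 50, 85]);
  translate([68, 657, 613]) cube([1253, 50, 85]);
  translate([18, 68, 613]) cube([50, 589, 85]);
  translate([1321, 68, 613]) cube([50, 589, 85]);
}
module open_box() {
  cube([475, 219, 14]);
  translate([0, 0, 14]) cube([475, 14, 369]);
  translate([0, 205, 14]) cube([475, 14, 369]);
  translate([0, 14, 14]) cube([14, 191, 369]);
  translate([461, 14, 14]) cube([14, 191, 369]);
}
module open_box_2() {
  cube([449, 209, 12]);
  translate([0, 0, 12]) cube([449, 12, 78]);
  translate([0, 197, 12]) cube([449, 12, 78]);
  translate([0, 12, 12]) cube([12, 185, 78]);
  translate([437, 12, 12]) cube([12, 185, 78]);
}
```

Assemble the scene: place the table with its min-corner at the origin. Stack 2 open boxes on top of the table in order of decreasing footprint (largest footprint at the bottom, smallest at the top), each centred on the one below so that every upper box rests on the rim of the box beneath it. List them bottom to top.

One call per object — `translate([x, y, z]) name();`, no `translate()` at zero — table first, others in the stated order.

table();
translate([457, 253, 725]) open_box();
translate([470, 258, 1108]) open_box_2();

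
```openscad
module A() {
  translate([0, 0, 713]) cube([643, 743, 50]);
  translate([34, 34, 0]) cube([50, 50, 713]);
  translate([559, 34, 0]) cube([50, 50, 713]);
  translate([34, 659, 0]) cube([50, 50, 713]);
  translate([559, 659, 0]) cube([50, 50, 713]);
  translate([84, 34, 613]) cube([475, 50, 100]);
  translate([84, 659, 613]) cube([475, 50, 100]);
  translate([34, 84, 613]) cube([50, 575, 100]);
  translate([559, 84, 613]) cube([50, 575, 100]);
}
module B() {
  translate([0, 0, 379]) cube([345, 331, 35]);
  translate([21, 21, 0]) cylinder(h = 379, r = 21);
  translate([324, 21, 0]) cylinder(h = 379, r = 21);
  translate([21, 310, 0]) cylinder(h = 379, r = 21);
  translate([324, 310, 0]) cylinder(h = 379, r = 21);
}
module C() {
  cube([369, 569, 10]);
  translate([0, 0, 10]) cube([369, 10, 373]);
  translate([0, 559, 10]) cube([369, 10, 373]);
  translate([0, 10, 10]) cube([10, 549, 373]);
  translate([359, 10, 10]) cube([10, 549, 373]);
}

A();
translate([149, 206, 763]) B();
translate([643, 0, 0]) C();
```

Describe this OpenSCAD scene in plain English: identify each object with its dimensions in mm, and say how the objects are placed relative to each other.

A is a rectangular dining table. The top is 643×743×50 mm with its upper surface at z = 763 mm. It stands on four 50×50 mm square legs, each inset 34 mm from the nearest pair of top edges, running from the floor to the underside of the top. Four apron rails, 50 mm thick and 100 mm tall, run between adjacent legs with their top edges flush with the underside of the top and their outer faces flush with the legs' outer faces.

B is a four-legged stool. The seat is 345×331 mm, 35 mm thick, top at z = 414 mm. It stands on four round legs, each 42 mm in diameter, from z = 0 to the seat underside, each leg's axis is inset half a diameter from the nearest pair of seat edges (so the leg's bounding box is flush with the corner).

C is an open storage box with external size 369×569×383 mm and wall thickness 10 mm (the base is also 10 mm thick). The base covers the whole footprint; the four walls stand on the base, with the y-facing walls full-width and the x-facing walls fitting between their inner faces.

The stool is on top of the table, centred. The open box is against the table's +x side, with their −y faces flush.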